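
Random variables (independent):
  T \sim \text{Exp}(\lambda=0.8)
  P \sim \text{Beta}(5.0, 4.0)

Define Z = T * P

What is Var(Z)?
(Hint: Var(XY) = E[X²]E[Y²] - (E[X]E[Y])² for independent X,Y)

Var(XY) = E[X²]E[Y²] - (E[X]E[Y])²
E[T] = 1.25, Var(T) = 1.5625
E[P] = 0.55555556, Var(P) = 0.024691358
E[T²] = 1.5625 + 1.25² = 3.125
E[P²] = 0.024691358 + 0.55555556² = 0.33333333
Var(Z) = 3.125*0.33333333 - (1.25*0.55555556)²
= 1.0416667 - 0.48225309 = 0.55941358

0.55941358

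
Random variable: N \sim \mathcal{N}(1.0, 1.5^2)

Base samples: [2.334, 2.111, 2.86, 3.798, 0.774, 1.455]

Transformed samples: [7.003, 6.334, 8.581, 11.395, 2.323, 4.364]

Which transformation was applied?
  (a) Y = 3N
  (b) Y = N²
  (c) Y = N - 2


Checking option (a) Y = 3N:
  N = 2.334 -> Y = 7.003 ✓
  N = 2.111 -> Y = 6.334 ✓
  N = 2.86 -> Y = 8.581 ✓
All samples match this transformation.

(a) 3N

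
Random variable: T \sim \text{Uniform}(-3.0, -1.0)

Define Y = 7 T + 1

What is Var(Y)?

For Y = aT + b: Var(Y) = a² * Var(T)
Var(T) = (-1 + 3)^2/12 = 0.33333333
Var(Y) = 7² * 0.33333333 = 49 * 0.33333333 = 16.333333

16.333333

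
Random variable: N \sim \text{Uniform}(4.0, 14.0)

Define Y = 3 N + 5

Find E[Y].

For Y = 3N + 5:
E[Y] = 3 * E[N] + 5
E[N] = (4 + 14)/2 = 9
E[Y] = 3 * 9 + 5 = 32

32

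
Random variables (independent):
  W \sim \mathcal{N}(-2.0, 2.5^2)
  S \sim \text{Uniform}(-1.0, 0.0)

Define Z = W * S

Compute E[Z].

For independent RVs: E[XY] = E[X]*E[Y]
E[W] = -2
E[S] = -0.5
E[Z] = -2 * (-0.5) = 1

1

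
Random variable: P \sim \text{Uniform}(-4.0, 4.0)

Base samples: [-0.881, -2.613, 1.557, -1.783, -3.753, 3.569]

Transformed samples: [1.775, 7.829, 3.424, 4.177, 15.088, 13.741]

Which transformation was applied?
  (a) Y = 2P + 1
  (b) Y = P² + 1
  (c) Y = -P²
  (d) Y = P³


Checking option (b) Y = P² + 1:
  P = -0.881 -> Y = 1.775 ✓
  P = -2.613 -> Y = 7.829 ✓
  P = 1.557 -> Y = 3.424 ✓
All samples match this transformation.

(b) P² + 1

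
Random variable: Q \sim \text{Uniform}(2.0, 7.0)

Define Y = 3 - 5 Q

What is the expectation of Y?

For Y = -5Q + 3:
E[Y] = -5 * E[Q] + 3
E[Q] = (2 + 7)/2 = 4.5
E[Y] = -5 * 4.5 + 3 = -19.5

-19.5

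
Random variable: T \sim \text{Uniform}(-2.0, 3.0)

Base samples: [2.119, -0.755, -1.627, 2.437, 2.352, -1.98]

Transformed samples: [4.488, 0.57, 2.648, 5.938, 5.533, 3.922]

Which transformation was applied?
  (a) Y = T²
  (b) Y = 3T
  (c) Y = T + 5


Checking option (a) Y = T²:
  T = 2.119 -> Y = 4.488 ✓
  T = -0.755 -> Y = 0.57 ✓
  T = -1.627 -> Y = 2.648 ✓
All samples match this transformation.

(a) T²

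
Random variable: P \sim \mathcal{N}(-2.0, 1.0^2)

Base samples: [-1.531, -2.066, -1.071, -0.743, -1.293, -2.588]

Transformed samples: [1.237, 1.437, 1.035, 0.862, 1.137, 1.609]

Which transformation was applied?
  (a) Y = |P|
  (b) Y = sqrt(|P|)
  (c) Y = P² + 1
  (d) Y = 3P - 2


Checking option (b) Y = sqrt(|P|):
  P = -1.531 -> Y = 1.237 ✓
  P = -2.066 -> Y = 1.437 ✓
  P = -1.071 -> Y = 1.035 ✓
All samples match this transformation.

(b) sqrt(|P|)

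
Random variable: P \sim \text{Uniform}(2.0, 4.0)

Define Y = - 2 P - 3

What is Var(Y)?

For Y = aP + b: Var(Y) = a² * Var(P)
Var(P) = (4 - 2)^2/12 = 0.33333333
Var(Y) = (-2)² * 0.33333333 = 4 * 0.33333333 = 1.3333333

1.3333333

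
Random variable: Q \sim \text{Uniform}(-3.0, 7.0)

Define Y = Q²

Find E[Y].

E[Q²] = Var(Q) + (E[Q])² = 8.3333333 + 4 = 12.333333

12.333333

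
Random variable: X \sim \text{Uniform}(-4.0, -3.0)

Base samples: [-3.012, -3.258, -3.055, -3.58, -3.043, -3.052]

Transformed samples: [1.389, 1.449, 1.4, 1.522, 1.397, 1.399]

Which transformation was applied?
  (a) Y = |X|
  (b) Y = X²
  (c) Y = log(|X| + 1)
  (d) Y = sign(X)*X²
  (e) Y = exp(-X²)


Checking option (c) Y = log(|X| + 1):
  X = -3.012 -> Y = 1.389 ✓
  X = -3.258 -> Y = 1.449 ✓
  X = -3.055 -> Y = 1.4 ✓
All samples match this transformation.

(c) log(|X| + 1)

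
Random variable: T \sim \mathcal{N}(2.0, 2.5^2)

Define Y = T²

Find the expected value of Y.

Using E[X²] = Var(X) + (E[X])²:
E[T] = 2
Var(T) = 2.5^2 = 6.25
E[T²] = 6.25 + 2² = 6.25 + 4 = 10.25

10.25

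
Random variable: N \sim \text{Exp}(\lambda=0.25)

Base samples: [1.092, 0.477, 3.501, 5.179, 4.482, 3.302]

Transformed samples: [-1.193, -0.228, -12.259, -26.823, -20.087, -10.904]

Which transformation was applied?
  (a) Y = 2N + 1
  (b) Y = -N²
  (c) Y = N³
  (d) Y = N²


Checking option (b) Y = -N²:
  N = 1.092 -> Y = -1.193 ✓
  N = 0.477 -> Y = -0.228 ✓
  N = 3.501 -> Y = -12.259 ✓
All samples match this transformation.

(b) -N²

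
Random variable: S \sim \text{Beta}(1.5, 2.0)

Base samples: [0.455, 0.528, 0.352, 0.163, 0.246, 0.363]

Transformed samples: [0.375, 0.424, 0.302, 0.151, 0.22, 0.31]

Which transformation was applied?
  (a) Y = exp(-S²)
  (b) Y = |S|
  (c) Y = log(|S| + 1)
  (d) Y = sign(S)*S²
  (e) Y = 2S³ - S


Checking option (c) Y = log(|S| + 1):
  S = 0.455 -> Y = 0.375 ✓
  S = 0.528 -> Y = 0.424 ✓
  S = 0.352 -> Y = 0.302 ✓
All samples match this transformation.

(c) log(|S| + 1)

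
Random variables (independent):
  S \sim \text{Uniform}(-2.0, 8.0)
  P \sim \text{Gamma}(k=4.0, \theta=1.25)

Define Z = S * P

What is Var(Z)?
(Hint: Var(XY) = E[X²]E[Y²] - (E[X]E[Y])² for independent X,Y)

Var(XY) = E[X²]E[Y²] - (E[X]E[Y])²
E[S] = 3, Var(S) = 8.3333333
E[P] = 5, Var(P) = 6.25
E[S²] = 8.3333333 + 3² = 17.333333
E[P²] = 6.25 + 5² = 31.25
Var(Z) = 17.333333*31.25 - (3*5)²
= 541.66667 - 225 = 316.66667

316.66667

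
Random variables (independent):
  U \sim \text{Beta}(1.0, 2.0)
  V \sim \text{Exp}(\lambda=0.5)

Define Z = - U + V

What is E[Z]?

E[Z] = -1*E[U] + 1*E[V]
E[U] = 0.33333333
E[V] = 2
E[Z] = -1*0.33333333 + 1*2 = 1.6666667

1.6666667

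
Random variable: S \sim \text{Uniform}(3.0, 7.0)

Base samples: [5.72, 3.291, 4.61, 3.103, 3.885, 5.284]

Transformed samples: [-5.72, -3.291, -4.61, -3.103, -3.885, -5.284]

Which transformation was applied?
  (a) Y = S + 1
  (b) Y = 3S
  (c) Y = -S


Checking option (c) Y = -S:
  S = 5.72 -> Y = -5.72 ✓
  S = 3.291 -> Y = -3.291 ✓
  S = 4.61 -> Y = -4.61 ✓
All samples match this transformation.

(c) -S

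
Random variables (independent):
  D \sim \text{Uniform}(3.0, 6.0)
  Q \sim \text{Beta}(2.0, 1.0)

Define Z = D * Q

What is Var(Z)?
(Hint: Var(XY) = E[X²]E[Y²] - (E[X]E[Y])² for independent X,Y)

Var(XY) = E[X²]E[Y²] - (E[X]E[Y])²
E[D] = 4.5, Var(D) = 0.75
E[Q] = 0.66666667, Var(Q) = 0.055555556
E[D²] = 0.75 + 4.5² = 21
E[Q²] = 0.055555556 + 0.66666667² = 0.5
Var(Z) = 21*0.5 - (4.5*0.66666667)²
= 10.5 - 9 = 1.5

1.5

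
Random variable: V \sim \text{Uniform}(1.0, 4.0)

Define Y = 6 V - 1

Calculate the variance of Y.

For Y = aV + b: Var(Y) = a² * Var(V)
Var(V) = (4 - 1)^2/12 = 0.75
Var(Y) = 6² * 0.75 = 36 * 0.75 = 27

27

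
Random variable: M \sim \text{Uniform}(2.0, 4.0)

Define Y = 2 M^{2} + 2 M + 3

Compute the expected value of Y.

E[Y] = 2*E[M²] + 2*E[M] + 3
E[M] = 3
E[M²] = Var(M) + (E[M])² = 0.33333333 + 9 = 9.3333333
E[Y] = 2*9.3333333 + 2*3 + 3 = 27.666667

27.666667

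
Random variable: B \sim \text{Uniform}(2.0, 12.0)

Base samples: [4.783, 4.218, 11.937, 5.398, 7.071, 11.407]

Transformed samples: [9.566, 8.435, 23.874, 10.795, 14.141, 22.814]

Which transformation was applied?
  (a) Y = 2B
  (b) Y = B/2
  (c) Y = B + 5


Checking option (a) Y = 2B:
  B = 4.783 -> Y = 9.566 ✓
  B = 4.218 -> Y = 8.435 ✓
  B = 11.937 -> Y = 23.874 ✓
All samples match this transformation.

(a) 2B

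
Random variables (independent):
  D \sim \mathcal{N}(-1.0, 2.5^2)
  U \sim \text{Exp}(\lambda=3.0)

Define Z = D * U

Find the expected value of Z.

For independent RVs: E[XY] = E[X]*E[Y]
E[D] = -1
E[U] = 0.33333333
E[Z] = -1 * 0.33333333 = -0.33333333

-0.33333333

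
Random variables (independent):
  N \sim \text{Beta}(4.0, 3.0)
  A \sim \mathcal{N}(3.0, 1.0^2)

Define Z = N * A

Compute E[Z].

For independent RVs: E[XY] = E[X]*E[Y]
E[N] = 0.57142857
E[A] = 3
E[Z] = 0.57142857 * 3 = 1.7142857

1.7142857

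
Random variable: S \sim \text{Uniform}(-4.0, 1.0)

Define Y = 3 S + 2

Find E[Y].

For Y = 3S + 2:
E[Y] = 3 * E[S] + 2
E[S] = (-4 + 1)/2 = -1.5
E[Y] = 3 * (-1.5) + 2 = -2.5

-2.5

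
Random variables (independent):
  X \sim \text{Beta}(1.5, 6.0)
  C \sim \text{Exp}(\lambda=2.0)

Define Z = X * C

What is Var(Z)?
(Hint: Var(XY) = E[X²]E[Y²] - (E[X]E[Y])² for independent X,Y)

Var(XY) = E[X²]E[Y²] - (E[X]E[Y])²
E[X] = 0.2, Var(X) = 0.018823529
E[C] = 0.5, Var(C) = 0.25
E[X²] = 0.018823529 + 0.2² = 0.058823529
E[C²] = 0.25 + 0.5² = 0.5
Var(Z) = 0.058823529*0.5 - (0.2*0.5)²
= 0.029411765 - 0.01 = 0.019411765

0.019411765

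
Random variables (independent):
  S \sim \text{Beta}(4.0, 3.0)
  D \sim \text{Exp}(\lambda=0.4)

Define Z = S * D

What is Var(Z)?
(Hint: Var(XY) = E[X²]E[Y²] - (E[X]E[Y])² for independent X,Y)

Var(XY) = E[X²]E[Y²] - (E[X]E[Y])²
E[S] = 0.57142857, Var(S) = 0.030612245
E[D] = 2.5, Var(D) = 6.25
E[S²] = 0.030612245 + 0.57142857² = 0.35714286
E[D²] = 6.25 + 2.5² = 12.5
Var(Z) = 0.35714286*12.5 - (0.57142857*2.5)²
= 4.4642857 - 2.0408163 = 2.4234694

2.4234694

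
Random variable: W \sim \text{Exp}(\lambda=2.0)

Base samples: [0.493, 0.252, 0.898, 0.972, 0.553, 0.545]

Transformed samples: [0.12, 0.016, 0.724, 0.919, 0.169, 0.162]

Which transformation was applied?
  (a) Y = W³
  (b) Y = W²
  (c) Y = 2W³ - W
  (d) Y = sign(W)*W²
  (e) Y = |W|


Checking option (a) Y = W³:
  W = 0.493 -> Y = 0.12 ✓
  W = 0.252 -> Y = 0.016 ✓
  W = 0.898 -> Y = 0.724 ✓
All samples match this transformation.

(a) W³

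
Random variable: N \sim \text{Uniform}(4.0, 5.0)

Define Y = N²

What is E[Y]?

Using E[X²] = Var(X) + (E[X])²:
E[N] = 4.5
Var(N) = (5 - 4)^2/12 = 0.083333333
E[N²] = 0.083333333 + 4.5² = 0.083333333 + 20.25 = 20.333333

20.333333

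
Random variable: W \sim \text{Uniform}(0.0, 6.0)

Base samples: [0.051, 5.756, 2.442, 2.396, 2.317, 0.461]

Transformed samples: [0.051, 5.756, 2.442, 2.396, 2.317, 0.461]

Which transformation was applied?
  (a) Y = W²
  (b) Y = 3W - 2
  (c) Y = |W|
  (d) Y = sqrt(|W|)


Checking option (c) Y = |W|:
  W = 0.051 -> Y = 0.051 ✓
  W = 5.756 -> Y = 5.756 ✓
  W = 2.442 -> Y = 2.442 ✓
All samples match this transformation.

(c) |W|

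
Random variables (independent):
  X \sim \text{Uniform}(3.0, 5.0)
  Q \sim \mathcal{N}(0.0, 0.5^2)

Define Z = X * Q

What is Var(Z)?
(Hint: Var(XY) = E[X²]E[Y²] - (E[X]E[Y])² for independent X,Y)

Var(XY) = E[X²]E[Y²] - (E[X]E[Y])²
E[X] = 4, Var(X) = 0.33333333
E[Q] = 0, Var(Q) = 0.25
E[X²] = 0.33333333 + 4² = 16.333333
E[Q²] = 0.25 + 0² = 0.25
Var(Z) = 16.333333*0.25 - (4*0)²
= 4.0833333 - 0 = 4.0833333

4.0833333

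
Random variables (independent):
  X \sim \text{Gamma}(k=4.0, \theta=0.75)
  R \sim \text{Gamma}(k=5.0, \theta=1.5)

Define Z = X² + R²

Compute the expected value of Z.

E[Z] = E[X²] + E[R²]
E[X²] = Var(X) + E[X]² = 2.25 + 9 = 11.25
E[R²] = Var(R) + E[R]² = 11.25 + 56.25 = 67.5
E[Z] = 11.25 + 67.5 = 78.75

78.75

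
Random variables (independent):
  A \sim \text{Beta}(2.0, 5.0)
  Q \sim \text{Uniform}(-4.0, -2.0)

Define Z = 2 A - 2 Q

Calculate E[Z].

E[Z] = 2*E[A] - 2*E[Q]
E[A] = 0.28571429
E[Q] = -3
E[Z] = 2*0.28571429 - 2*(-3) = 6.5714286

6.5714286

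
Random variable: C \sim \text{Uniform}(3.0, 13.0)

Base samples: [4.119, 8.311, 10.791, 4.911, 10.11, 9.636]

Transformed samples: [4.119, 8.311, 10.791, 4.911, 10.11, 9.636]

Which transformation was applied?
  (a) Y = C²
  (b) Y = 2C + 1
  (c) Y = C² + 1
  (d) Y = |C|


Checking option (d) Y = |C|:
  C = 4.119 -> Y = 4.119 ✓
  C = 8.311 -> Y = 8.311 ✓
  C = 10.791 -> Y = 10.791 ✓
All samples match this transformation.

(d) |C|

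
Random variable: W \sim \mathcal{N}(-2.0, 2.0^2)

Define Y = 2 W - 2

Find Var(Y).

For Y = aW + b: Var(Y) = a² * Var(W)
Var(W) = 2.0^2 = 4
Var(Y) = 2² * 4 = 4 * 4 = 16

16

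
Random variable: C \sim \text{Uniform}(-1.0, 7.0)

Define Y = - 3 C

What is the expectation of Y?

For Y = -3C:
E[Y] = -3 * E[C]
E[C] = (-1 + 7)/2 = 3
E[Y] = -3 * 3 = -9

-9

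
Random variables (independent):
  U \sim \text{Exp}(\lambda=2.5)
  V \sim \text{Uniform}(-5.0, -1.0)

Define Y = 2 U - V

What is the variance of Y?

For independent RVs: Var(aX + bY) = a²Var(X) + b²Var(Y)
Var(U) = 0.16
Var(V) = 1.3333333
Var(Y) = 2²*0.16 + (-1)²*1.3333333
= 4*0.16 + 1*1.3333333 = 1.9733333

1.9733333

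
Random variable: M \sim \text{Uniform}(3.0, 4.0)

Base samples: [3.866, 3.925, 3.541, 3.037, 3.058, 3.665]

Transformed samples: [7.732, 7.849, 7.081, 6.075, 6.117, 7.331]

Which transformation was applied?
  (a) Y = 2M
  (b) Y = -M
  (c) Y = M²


Checking option (a) Y = 2M:
  M = 3.866 -> Y = 7.732 ✓
  M = 3.925 -> Y = 7.849 ✓
  M = 3.541 -> Y = 7.081 ✓
All samples match this transformation.

(a) 2M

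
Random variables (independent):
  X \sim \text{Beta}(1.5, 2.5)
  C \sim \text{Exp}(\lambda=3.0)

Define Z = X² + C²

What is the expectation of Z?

E[Z] = E[X²] + E[C²]
E[X²] = Var(X) + E[X]² = 0.046875 + 0.140625 = 0.1875
E[C²] = Var(C) + E[C]² = 0.11111111 + 0.11111111 = 0.22222222
E[Z] = 0.1875 + 0.22222222 = 0.40972222

0.40972222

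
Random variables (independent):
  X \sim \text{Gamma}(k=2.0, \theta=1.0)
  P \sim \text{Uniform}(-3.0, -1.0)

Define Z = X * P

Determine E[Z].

For independent RVs: E[XY] = E[X]*E[Y]
E[X] = 2
E[P] = -2
E[Z] = 2 * (-2) = -4

-4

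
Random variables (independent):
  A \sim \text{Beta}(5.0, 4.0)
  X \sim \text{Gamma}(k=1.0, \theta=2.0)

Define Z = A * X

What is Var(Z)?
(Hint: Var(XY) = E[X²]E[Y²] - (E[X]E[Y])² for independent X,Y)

Var(XY) = E[X²]E[Y²] - (E[X]E[Y])²
E[A] = 0.55555556, Var(A) = 0.024691358
E[X] = 2, Var(X) = 4
E[A²] = 0.024691358 + 0.55555556² = 0.33333333
E[X²] = 4 + 2² = 8
Var(Z) = 0.33333333*8 - (0.55555556*2)²
= 2.6666667 - 1.2345679 = 1.4320988

1.4320988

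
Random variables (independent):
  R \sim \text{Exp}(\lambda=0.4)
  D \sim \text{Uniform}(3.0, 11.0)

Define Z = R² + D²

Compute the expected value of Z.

E[Z] = E[R²] + E[D²]
E[R²] = Var(R) + E[R]² = 6.25 + 6.25 = 12.5
E[D²] = Var(D) + E[D]² = 5.3333333 + 49 = 54.333333
E[Z] = 12.5 + 54.333333 = 66.833333

66.833333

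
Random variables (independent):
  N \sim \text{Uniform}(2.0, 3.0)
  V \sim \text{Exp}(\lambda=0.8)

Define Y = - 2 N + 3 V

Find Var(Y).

For independent RVs: Var(aX + bY) = a²Var(X) + b²Var(Y)
Var(N) = 0.083333333
Var(V) = 1.5625
Var(Y) = (-2)²*0.083333333 + 3²*1.5625
= 4*0.083333333 + 9*1.5625 = 14.395833

14.395833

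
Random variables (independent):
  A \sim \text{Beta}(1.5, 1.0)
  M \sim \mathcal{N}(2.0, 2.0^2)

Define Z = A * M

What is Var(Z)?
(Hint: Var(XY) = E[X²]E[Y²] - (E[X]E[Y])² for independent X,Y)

Var(XY) = E[X²]E[Y²] - (E[X]E[Y])²
E[A] = 0.6, Var(A) = 0.068571429
E[M] = 2, Var(M) = 4
E[A²] = 0.068571429 + 0.6² = 0.42857143
E[M²] = 4 + 2² = 8
Var(Z) = 0.42857143*8 - (0.6*2)²
= 3.4285714 - 1.44 = 1.9885714

1.9885714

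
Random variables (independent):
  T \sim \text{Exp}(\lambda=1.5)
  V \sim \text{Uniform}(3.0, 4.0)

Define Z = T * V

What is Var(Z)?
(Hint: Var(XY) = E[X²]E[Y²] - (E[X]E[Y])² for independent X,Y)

Var(XY) = E[X²]E[Y²] - (E[X]E[Y])²
E[T] = 0.66666667, Var(T) = 0.44444444
E[V] = 3.5, Var(V) = 0.083333333
E[T²] = 0.44444444 + 0.66666667² = 0.88888889
E[V²] = 0.083333333 + 3.5² = 12.333333
Var(Z) = 0.88888889*12.333333 - (0.66666667*3.5)²
= 10.962963 - 5.4444444 = 5.5185185

5.5185185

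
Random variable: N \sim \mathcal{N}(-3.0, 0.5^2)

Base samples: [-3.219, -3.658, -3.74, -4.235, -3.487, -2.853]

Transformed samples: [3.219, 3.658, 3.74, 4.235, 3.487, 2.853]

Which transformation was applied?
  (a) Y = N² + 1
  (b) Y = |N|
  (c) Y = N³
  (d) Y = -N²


Checking option (b) Y = |N|:
  N = -3.219 -> Y = 3.219 ✓
  N = -3.658 -> Y = 3.658 ✓
  N = -3.74 -> Y = 3.74 ✓
All samples match this transformation.

(b) |N|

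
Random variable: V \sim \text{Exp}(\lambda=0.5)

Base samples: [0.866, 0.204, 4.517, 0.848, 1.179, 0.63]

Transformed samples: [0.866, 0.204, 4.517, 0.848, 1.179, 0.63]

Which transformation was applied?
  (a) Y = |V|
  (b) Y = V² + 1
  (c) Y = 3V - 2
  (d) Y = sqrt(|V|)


Checking option (a) Y = |V|:
  V = 0.866 -> Y = 0.866 ✓
  V = 0.204 -> Y = 0.204 ✓
  V = 4.517 -> Y = 4.517 ✓
All samples match this transformation.

(a) |V|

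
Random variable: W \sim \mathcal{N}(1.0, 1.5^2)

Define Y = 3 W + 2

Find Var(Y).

For Y = aW + b: Var(Y) = a² * Var(W)
Var(W) = 1.5^2 = 2.25
Var(Y) = 3² * 2.25 = 9 * 2.25 = 20.25

20.25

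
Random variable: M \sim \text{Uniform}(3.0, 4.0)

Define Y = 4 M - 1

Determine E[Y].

For Y = 4M - 1:
E[Y] = 4 * E[M] - 1
E[M] = (3 + 4)/2 = 3.5
E[Y] = 4 * 3.5 - 1 = 13

13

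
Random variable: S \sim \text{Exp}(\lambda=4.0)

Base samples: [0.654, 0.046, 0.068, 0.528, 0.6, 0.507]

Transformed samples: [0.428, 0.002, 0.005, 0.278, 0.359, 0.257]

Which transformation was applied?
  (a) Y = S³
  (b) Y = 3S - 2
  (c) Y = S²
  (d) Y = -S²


Checking option (c) Y = S²:
  S = 0.654 -> Y = 0.428 ✓
  S = 0.046 -> Y = 0.002 ✓
  S = 0.068 -> Y = 0.005 ✓
All samples match this transformation.

(c) S²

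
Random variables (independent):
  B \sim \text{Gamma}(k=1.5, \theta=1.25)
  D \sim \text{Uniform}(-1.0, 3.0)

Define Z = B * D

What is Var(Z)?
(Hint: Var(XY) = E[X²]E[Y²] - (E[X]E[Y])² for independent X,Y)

Var(XY) = E[X²]E[Y²] - (E[X]E[Y])²
E[B] = 1.875, Var(B) = 2.34375
E[D] = 1, Var(D) = 1.3333333
E[B²] = 2.34375 + 1.875² = 5.859375
E[D²] = 1.3333333 + 1² = 2.3333333
Var(Z) = 5.859375*2.3333333 - (1.875*1)²
= 13.671875 - 3.515625 = 10.15625

10.15625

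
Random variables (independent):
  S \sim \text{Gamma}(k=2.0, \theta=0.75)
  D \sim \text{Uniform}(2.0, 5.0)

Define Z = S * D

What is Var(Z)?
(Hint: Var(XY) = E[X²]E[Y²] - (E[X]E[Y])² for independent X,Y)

Var(XY) = E[X²]E[Y²] - (E[X]E[Y])²
E[S] = 1.5, Var(S) = 1.125
E[D] = 3.5, Var(D) = 0.75
E[S²] = 1.125 + 1.5² = 3.375
E[D²] = 0.75 + 3.5² = 13
Var(Z) = 3.375*13 - (1.5*3.5)²
= 43.875 - 27.5625 = 16.3125

16.3125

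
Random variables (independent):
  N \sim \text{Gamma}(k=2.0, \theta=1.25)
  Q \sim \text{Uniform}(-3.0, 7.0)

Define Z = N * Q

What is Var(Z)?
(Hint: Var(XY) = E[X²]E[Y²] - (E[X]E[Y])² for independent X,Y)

Var(XY) = E[X²]E[Y²] - (E[X]E[Y])²
E[N] = 2.5, Var(N) = 3.125
E[Q] = 2, Var(Q) = 8.3333333
E[N²] = 3.125 + 2.5² = 9.375
E[Q²] = 8.3333333 + 2² = 12.333333
Var(Z) = 9.375*12.333333 - (2.5*2)²
= 115.625 - 25 = 90.625

90.625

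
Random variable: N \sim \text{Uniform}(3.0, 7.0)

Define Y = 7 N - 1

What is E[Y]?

For Y = 7N - 1:
E[Y] = 7 * E[N] - 1
E[N] = (3 + 7)/2 = 5
E[Y] = 7 * 5 - 1 = 34

34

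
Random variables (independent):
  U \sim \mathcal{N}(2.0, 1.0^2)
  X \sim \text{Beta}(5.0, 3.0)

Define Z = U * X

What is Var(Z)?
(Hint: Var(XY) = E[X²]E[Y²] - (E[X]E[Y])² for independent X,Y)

Var(XY) = E[X²]E[Y²] - (E[X]E[Y])²
E[U] = 2, Var(U) = 1
E[X] = 0.625, Var(X) = 0.026041667
E[U²] = 1 + 2² = 5
E[X²] = 0.026041667 + 0.625² = 0.41666667
Var(Z) = 5*0.41666667 - (2*0.625)²
= 2.0833333 - 1.5625 = 0.52083333

0.52083333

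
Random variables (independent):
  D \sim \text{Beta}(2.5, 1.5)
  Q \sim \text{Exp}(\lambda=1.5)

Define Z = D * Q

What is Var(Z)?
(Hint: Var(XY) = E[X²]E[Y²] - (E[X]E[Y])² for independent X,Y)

Var(XY) = E[X²]E[Y²] - (E[X]E[Y])²
E[D] = 0.625, Var(D) = 0.046875
E[Q] = 0.66666667, Var(Q) = 0.44444444
E[D²] = 0.046875 + 0.625² = 0.4375
E[Q²] = 0.44444444 + 0.66666667² = 0.88888889
Var(Z) = 0.4375*0.88888889 - (0.625*0.66666667)²
= 0.38888889 - 0.17361111 = 0.21527778

0.21527778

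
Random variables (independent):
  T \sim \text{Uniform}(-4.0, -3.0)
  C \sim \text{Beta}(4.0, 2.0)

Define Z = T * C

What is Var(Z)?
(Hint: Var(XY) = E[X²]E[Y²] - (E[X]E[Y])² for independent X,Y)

Var(XY) = E[X²]E[Y²] - (E[X]E[Y])²
E[T] = -3.5, Var(T) = 0.083333333
E[C] = 0.66666667, Var(C) = 0.031746032
E[T²] = 0.083333333 + (-3.5)² = 12.333333
E[C²] = 0.031746032 + 0.66666667² = 0.47619048
Var(Z) = 12.333333*0.47619048 - (-3.5*0.66666667)²
= 5.8730159 - 5.4444444 = 0.42857143

0.42857143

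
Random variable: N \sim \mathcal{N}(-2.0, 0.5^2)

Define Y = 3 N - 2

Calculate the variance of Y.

For Y = aN + b: Var(Y) = a² * Var(N)
Var(N) = 0.5^2 = 0.25
Var(Y) = 3² * 0.25 = 9 * 0.25 = 2.25

2.25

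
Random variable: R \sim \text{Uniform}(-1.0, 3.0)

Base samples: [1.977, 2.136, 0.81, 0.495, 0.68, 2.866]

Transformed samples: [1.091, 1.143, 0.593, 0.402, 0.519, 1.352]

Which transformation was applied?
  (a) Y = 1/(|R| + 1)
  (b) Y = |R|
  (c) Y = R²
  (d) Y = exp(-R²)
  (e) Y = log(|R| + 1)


Checking option (e) Y = log(|R| + 1):
  R = 1.977 -> Y = 1.091 ✓
  R = 2.136 -> Y = 1.143 ✓
  R = 0.81 -> Y = 0.593 ✓
All samples match this transformation.

(e) log(|R| + 1)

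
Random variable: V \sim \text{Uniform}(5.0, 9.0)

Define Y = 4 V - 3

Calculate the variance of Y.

For Y = aV + b: Var(Y) = a² * Var(V)
Var(V) = (9 - 5)^2/12 = 1.3333333
Var(Y) = 4² * 1.3333333 = 16 * 1.3333333 = 21.333333

21.333333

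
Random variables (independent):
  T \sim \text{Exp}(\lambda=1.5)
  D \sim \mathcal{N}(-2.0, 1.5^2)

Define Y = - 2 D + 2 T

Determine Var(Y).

For independent RVs: Var(aX + bY) = a²Var(X) + b²Var(Y)
Var(T) = 0.44444444
Var(D) = 2.25
Var(Y) = 2²*0.44444444 + (-2)²*2.25
= 4*0.44444444 + 4*2.25 = 10.777778

10.777778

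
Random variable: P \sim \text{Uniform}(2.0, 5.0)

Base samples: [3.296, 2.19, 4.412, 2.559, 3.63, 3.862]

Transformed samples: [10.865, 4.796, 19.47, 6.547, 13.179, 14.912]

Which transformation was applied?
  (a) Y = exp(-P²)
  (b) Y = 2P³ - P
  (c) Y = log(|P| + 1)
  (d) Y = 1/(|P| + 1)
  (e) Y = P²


Checking option (e) Y = P²:
  P = 3.296 -> Y = 10.865 ✓
  P = 2.19 -> Y = 4.796 ✓
  P = 4.412 -> Y = 19.47 ✓
All samples match this transformation.

(e) P²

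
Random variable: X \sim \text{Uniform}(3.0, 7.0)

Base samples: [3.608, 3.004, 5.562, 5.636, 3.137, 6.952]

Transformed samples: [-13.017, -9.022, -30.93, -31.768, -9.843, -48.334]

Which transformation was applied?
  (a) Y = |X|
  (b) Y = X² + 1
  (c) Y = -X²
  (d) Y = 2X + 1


Checking option (c) Y = -X²:
  X = 3.608 -> Y = -13.017 ✓
  X = 3.004 -> Y = -9.022 ✓
  X = 5.562 -> Y = -30.93 ✓
All samples match this transformation.

(c) -X²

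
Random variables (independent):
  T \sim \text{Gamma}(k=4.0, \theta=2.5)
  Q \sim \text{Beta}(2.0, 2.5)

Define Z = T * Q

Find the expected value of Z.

For independent RVs: E[XY] = E[X]*E[Y]
E[T] = 10
E[Q] = 0.44444444
E[Z] = 10 * 0.44444444 = 4.4444444

4.4444444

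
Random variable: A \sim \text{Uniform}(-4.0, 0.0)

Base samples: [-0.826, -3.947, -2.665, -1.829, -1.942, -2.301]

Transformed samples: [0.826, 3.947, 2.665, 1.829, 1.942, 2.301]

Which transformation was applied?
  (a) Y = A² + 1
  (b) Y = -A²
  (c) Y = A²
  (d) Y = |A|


Checking option (d) Y = |A|:
  A = -0.826 -> Y = 0.826 ✓
  A = -3.947 -> Y = 3.947 ✓
  A = -2.665 -> Y = 2.665 ✓
All samples match this transformation.

(d) |A|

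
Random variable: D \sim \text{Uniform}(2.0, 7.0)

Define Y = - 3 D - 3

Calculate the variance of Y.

For Y = aD + b: Var(Y) = a² * Var(D)
Var(D) = (7 - 2)^2/12 = 2.0833333
Var(Y) = (-3)² * 2.0833333 = 9 * 2.0833333 = 18.75

18.75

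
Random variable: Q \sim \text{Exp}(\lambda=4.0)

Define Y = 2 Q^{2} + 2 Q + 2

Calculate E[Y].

E[Y] = 2*E[Q²] + 2*E[Q] + 2
E[Q] = 0.25
E[Q²] = Var(Q) + (E[Q])² = 0.0625 + 0.0625 = 0.125
E[Y] = 2*0.125 + 2*0.25 + 2 = 2.75

2.75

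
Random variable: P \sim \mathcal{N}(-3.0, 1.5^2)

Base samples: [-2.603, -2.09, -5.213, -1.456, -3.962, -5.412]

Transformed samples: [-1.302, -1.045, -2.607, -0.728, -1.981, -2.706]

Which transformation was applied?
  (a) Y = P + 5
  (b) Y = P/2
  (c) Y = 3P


Checking option (b) Y = P/2:
  P = -2.603 -> Y = -1.302 ✓
  P = -2.09 -> Y = -1.045 ✓
  P = -5.213 -> Y = -2.607 ✓
All samples match this transformation.

(b) P/2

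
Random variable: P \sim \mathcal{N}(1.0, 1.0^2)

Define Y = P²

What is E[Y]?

E[P²] = Var(P) + (E[P])² = 1 + 1 = 2

2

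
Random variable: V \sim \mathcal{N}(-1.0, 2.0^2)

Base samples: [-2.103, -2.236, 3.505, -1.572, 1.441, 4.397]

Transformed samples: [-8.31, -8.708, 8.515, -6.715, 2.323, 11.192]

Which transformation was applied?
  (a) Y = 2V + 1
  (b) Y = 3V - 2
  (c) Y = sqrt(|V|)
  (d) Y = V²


Checking option (b) Y = 3V - 2:
  V = -2.103 -> Y = -8.31 ✓
  V = -2.236 -> Y = -8.708 ✓
  V = 3.505 -> Y = 8.515 ✓
All samples match this transformation.

(b) 3V - 2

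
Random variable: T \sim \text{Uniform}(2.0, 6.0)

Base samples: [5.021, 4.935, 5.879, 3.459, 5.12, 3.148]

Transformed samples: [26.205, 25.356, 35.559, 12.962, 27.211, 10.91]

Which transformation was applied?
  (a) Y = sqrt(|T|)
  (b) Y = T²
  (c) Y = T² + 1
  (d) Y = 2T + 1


Checking option (c) Y = T² + 1:
  T = 5.021 -> Y = 26.205 ✓
  T = 4.935 -> Y = 25.356 ✓
  T = 5.879 -> Y = 35.559 ✓
All samples match this transformation.

(c) T² + 1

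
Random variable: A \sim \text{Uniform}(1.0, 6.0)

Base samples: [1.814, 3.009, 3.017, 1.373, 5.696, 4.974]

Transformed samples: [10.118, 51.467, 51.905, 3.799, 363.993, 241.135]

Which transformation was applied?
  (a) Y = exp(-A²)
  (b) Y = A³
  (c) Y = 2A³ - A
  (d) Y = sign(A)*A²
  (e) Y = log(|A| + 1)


Checking option (c) Y = 2A³ - A:
  A = 1.814 -> Y = 10.118 ✓
  A = 3.009 -> Y = 51.467 ✓
  A = 3.017 -> Y = 51.905 ✓
All samples match this transformation.

(c) 2A³ - A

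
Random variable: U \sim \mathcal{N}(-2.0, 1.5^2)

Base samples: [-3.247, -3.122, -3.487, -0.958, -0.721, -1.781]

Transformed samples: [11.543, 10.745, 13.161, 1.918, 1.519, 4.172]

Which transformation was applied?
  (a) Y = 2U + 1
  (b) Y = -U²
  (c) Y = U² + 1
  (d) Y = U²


Checking option (c) Y = U² + 1:
  U = -3.247 -> Y = 11.543 ✓
  U = -3.122 -> Y = 10.745 ✓
  U = -3.487 -> Y = 13.161 ✓
All samples match this transformation.

(c) U² + 1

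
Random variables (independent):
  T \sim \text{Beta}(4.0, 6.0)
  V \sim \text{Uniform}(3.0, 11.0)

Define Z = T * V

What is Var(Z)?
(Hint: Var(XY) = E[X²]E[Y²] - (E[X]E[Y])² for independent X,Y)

Var(XY) = E[X²]E[Y²] - (E[X]E[Y])²
E[T] = 0.4, Var(T) = 0.021818182
E[V] = 7, Var(V) = 5.3333333
E[T²] = 0.021818182 + 0.4² = 0.18181818
E[V²] = 5.3333333 + 7² = 54.333333
Var(Z) = 0.18181818*54.333333 - (0.4*7)²
= 9.8787879 - 7.84 = 2.0387879

2.0387879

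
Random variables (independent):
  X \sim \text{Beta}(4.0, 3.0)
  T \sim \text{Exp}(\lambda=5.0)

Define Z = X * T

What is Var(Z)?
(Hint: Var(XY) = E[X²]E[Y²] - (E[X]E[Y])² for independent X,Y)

Var(XY) = E[X²]E[Y²] - (E[X]E[Y])²
E[X] = 0.57142857, Var(X) = 0.030612245
E[T] = 0.2, Var(T) = 0.04
E[X²] = 0.030612245 + 0.57142857² = 0.35714286
E[T²] = 0.04 + 0.2² = 0.08
Var(Z) = 0.35714286*0.08 - (0.57142857*0.2)²
= 0.028571429 - 0.013061224 = 0.015510204

0.015510204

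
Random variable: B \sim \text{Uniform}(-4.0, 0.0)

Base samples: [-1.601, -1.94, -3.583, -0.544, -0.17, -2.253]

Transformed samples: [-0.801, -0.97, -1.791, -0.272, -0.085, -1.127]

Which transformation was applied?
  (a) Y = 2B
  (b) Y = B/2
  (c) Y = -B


Checking option (b) Y = B/2:
  B = -1.601 -> Y = -0.801 ✓
  B = -1.94 -> Y = -0.97 ✓
  B = -3.583 -> Y = -1.791 ✓
All samples match this transformation.

(b) B/2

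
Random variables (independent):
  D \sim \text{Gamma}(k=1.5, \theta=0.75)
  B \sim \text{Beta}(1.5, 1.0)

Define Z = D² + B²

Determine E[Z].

E[Z] = E[D²] + E[B²]
E[D²] = Var(D) + E[D]² = 0.84375 + 1.265625 = 2.109375
E[B²] = Var(B) + E[B]² = 0.068571429 + 0.36 = 0.42857143
E[Z] = 2.109375 + 0.42857143 = 2.5379464

2.5379464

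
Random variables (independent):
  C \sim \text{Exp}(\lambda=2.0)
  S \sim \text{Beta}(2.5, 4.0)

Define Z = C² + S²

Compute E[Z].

E[Z] = E[C²] + E[S²]
E[C²] = Var(C) + E[C]² = 0.25 + 0.25 = 0.5
E[S²] = Var(S) + E[S]² = 0.031558185 + 0.14792899 = 0.17948718
E[Z] = 0.5 + 0.17948718 = 0.67948718

0.67948718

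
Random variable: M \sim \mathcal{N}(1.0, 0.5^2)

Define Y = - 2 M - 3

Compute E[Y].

For Y = -2M - 3:
E[Y] = -2 * E[M] - 3
E[M] = 1.0 = 1
E[Y] = -2 * 1 - 3 = -5

-5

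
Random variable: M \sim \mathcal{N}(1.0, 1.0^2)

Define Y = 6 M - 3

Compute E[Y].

For Y = 6M - 3:
E[Y] = 6 * E[M] - 3
E[M] = 1.0 = 1
E[Y] = 6 * 1 - 3 = 3

3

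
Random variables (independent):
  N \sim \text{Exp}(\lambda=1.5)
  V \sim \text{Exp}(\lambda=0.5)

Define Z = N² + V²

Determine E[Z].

E[Z] = E[N²] + E[V²]
E[N²] = Var(N) + E[N]² = 0.44444444 + 0.44444444 = 0.88888889
E[V²] = Var(V) + E[V]² = 4 + 4 = 8
E[Z] = 0.88888889 + 8 = 8.8888889

8.8888889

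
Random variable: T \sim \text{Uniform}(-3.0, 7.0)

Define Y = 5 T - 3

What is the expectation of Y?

For Y = 5T - 3:
E[Y] = 5 * E[T] - 3
E[T] = (-3 + 7)/2 = 2
E[Y] = 5 * 2 - 3 = 7

7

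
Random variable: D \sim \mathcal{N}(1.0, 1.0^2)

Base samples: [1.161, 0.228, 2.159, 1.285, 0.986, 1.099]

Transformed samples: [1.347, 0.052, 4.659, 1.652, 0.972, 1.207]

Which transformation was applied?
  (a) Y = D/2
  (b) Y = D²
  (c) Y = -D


Checking option (b) Y = D²:
  D = 1.161 -> Y = 1.347 ✓
  D = 0.228 -> Y = 0.052 ✓
  D = 2.159 -> Y = 4.659 ✓
All samples match this transformation.

(b) D²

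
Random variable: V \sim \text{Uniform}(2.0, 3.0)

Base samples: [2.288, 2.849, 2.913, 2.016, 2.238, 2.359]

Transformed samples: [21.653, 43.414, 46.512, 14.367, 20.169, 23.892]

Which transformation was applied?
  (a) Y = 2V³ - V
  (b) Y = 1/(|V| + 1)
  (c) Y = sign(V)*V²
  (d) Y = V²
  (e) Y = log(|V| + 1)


Checking option (a) Y = 2V³ - V:
  V = 2.288 -> Y = 21.653 ✓
  V = 2.849 -> Y = 43.414 ✓
  V = 2.913 -> Y = 46.512 ✓
All samples match this transformation.

(a) 2V³ - V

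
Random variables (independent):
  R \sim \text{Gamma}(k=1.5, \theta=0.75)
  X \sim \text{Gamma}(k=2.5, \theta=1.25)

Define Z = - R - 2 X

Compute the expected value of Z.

E[Z] = -1*E[R] - 2*E[X]
E[R] = 1.125
E[X] = 3.125
E[Z] = -1*1.125 - 2*3.125 = -7.375

-7.375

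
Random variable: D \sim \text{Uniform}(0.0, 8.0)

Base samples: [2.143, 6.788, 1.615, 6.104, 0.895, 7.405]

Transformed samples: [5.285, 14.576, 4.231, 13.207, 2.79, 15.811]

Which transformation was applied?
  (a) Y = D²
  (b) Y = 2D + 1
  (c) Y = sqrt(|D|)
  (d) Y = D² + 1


Checking option (b) Y = 2D + 1:
  D = 2.143 -> Y = 5.285 ✓
  D = 6.788 -> Y = 14.576 ✓
  D = 1.615 -> Y = 4.231 ✓
All samples match this transformation.

(b) 2D + 1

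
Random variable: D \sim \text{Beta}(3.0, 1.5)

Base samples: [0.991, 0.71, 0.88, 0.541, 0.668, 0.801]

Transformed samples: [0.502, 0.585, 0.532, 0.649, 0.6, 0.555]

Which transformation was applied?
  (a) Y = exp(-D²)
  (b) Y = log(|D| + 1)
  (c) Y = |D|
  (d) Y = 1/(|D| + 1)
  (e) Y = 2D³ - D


Checking option (d) Y = 1/(|D| + 1):
  D = 0.991 -> Y = 0.502 ✓
  D = 0.71 -> Y = 0.585 ✓
  D = 0.88 -> Y = 0.532 ✓
All samples match this transformation.

(d) 1/(|D| + 1)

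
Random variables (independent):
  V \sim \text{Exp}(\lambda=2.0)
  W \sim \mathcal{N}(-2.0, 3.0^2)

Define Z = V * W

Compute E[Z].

For independent RVs: E[XY] = E[X]*E[Y]
E[V] = 0.5
E[W] = -2
E[Z] = 0.5 * (-2) = -1

-1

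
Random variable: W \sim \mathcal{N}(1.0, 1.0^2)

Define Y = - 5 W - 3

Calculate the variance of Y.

For Y = aW + b: Var(Y) = a² * Var(W)
Var(W) = 1.0^2 = 1
Var(Y) = (-5)² * 1 = 25 * 1 = 25

25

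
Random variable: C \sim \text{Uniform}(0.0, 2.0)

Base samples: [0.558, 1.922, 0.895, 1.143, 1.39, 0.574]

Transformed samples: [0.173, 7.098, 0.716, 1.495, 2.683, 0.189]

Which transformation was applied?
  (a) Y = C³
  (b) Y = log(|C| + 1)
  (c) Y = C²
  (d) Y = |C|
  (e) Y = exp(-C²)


Checking option (a) Y = C³:
  C = 0.558 -> Y = 0.173 ✓
  C = 1.922 -> Y = 7.098 ✓
  C = 0.895 -> Y = 0.716 ✓
All samples match this transformation.

(a) C³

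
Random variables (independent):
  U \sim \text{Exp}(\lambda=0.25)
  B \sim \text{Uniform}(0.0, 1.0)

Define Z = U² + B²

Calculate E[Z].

E[Z] = E[U²] + E[B²]
E[U²] = Var(U) + E[U]² = 16 + 16 = 32
E[B²] = Var(B) + E[B]² = 0.083333333 + 0.25 = 0.33333333
E[Z] = 32 + 0.33333333 = 32.333333

32.333333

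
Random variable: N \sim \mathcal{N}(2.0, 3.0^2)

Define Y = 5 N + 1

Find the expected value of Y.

For Y = 5N + 1:
E[Y] = 5 * E[N] + 1
E[N] = 2.0 = 2
E[Y] = 5 * 2 + 1 = 11

11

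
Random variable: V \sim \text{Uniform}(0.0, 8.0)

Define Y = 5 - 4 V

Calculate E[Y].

For Y = -4V + 5:
E[Y] = -4 * E[V] + 5
E[V] = (0 + 8)/2 = 4
E[Y] = -4 * 4 + 5 = -11

-11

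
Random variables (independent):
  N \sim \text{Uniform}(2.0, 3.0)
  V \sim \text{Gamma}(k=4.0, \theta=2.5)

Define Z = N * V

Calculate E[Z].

For independent RVs: E[XY] = E[X]*E[Y]
E[N] = 2.5
E[V] = 10
E[Z] = 2.5 * 10 = 25

25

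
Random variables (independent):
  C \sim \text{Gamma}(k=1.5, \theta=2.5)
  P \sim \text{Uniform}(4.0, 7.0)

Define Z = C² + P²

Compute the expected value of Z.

E[Z] = E[C²] + E[P²]
E[C²] = Var(C) + E[C]² = 9.375 + 14.0625 = 23.4375
E[P²] = Var(P) + E[P]² = 0.75 + 30.25 = 31
E[Z] = 23.4375 + 31 = 54.4375

54.4375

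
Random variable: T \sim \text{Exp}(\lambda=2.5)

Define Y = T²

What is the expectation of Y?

E[T²] = Var(T) + (E[T])² = 0.16 + 0.16 = 0.32

0.32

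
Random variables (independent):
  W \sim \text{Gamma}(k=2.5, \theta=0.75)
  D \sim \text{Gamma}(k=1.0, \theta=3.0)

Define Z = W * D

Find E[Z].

For independent RVs: E[XY] = E[X]*E[Y]
E[W] = 1.875
E[D] = 3
E[Z] = 1.875 * 3 = 5.625

5.625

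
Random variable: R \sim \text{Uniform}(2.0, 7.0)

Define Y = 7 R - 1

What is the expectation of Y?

For Y = 7R - 1:
E[Y] = 7 * E[R] - 1
E[R] = (2 + 7)/2 = 4.5
E[Y] = 7 * 4.5 - 1 = 30.5

30.5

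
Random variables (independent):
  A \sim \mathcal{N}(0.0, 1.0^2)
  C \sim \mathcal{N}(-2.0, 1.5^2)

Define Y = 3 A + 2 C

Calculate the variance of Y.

For independent RVs: Var(aX + bY) = a²Var(X) + b²Var(Y)
Var(A) = 1
Var(C) = 2.25
Var(Y) = 3²*1 + 2²*2.25
= 9*1 + 4*2.25 = 18

18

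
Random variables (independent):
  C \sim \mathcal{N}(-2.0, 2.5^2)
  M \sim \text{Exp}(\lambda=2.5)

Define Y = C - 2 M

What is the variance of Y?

For independent RVs: Var(aX + bY) = a²Var(X) + b²Var(Y)
Var(C) = 6.25
Var(M) = 0.16
Var(Y) = 1²*6.25 + (-2)²*0.16
= 1*6.25 + 4*0.16 = 6.89

6.89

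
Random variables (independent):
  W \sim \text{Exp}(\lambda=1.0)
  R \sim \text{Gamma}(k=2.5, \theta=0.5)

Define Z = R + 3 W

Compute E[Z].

E[Z] = 3*E[W] + 1*E[R]
E[W] = 1
E[R] = 1.25
E[Z] = 3*1 + 1*1.25 = 4.25

4.25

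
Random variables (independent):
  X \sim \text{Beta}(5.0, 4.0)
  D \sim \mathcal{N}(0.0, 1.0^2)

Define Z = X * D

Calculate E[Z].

For independent RVs: E[XY] = E[X]*E[Y]
E[X] = 0.55555556
E[D] = 0
E[Z] = 0.55555556 * 0 = 0

0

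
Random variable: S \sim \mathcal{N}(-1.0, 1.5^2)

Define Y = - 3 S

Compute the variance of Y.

For Y = aS + b: Var(Y) = a² * Var(S)
Var(S) = 1.5^2 = 2.25
Var(Y) = (-3)² * 2.25 = 9 * 2.25 = 20.25

20.25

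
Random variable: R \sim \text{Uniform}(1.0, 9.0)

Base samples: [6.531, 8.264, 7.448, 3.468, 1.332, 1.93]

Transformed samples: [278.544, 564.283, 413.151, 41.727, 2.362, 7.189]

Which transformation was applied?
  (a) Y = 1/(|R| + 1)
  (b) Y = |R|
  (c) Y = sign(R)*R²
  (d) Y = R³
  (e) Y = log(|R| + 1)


Checking option (d) Y = R³:
  R = 6.531 -> Y = 278.544 ✓
  R = 8.264 -> Y = 564.283 ✓
  R = 7.448 -> Y = 413.151 ✓
All samples match this transformation.

(d) R³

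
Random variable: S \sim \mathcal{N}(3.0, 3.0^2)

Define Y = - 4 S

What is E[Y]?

For Y = -4S:
E[Y] = -4 * E[S]
E[S] = 3.0 = 3
E[Y] = -4 * 3 = -12

-12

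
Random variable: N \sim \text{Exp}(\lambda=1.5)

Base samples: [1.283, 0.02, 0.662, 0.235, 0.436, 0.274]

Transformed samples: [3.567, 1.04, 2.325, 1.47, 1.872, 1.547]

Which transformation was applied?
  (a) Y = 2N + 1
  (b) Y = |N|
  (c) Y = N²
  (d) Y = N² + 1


Checking option (a) Y = 2N + 1:
  N = 1.283 -> Y = 3.567 ✓
  N = 0.02 -> Y = 1.04 ✓
  N = 0.662 -> Y = 2.325 ✓
All samples match this transformation.

(a) 2N + 1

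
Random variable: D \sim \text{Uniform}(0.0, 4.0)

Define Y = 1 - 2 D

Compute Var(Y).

For Y = aD + b: Var(Y) = a² * Var(D)
Var(D) = (4 - 0)^2/12 = 1.3333333
Var(Y) = (-2)² * 1.3333333 = 4 * 1.3333333 = 5.3333333

5.3333333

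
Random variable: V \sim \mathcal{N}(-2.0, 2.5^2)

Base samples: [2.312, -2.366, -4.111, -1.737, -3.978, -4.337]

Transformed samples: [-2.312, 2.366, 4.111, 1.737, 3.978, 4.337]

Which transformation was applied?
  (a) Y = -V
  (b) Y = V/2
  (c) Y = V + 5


Checking option (a) Y = -V:
  V = 2.312 -> Y = -2.312 ✓
  V = -2.366 -> Y = 2.366 ✓
  V = -4.111 -> Y = 4.111 ✓
All samples match this transformation.

(a) -V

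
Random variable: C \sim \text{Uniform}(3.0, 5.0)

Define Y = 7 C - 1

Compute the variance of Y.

For Y = aC + b: Var(Y) = a² * Var(C)
Var(C) = (5 - 3)^2/12 = 0.33333333
Var(Y) = 7² * 0.33333333 = 49 * 0.33333333 = 16.333333

16.333333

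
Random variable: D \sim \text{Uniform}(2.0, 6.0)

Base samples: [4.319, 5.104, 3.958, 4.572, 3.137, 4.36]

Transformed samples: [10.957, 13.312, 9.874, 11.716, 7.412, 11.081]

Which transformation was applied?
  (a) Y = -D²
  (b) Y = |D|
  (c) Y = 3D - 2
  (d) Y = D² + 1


Checking option (c) Y = 3D - 2:
  D = 4.319 -> Y = 10.957 ✓
  D = 5.104 -> Y = 13.312 ✓
  D = 3.958 -> Y = 9.874 ✓
All samples match this transformation.

(c) 3D - 2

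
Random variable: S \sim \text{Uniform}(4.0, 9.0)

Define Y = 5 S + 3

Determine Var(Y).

For Y = aS + b: Var(Y) = a² * Var(S)
Var(S) = (9 - 4)^2/12 = 2.0833333
Var(Y) = 5² * 2.0833333 = 25 * 2.0833333 = 52.083333

52.083333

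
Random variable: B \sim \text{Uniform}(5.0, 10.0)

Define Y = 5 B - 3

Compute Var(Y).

For Y = aB + b: Var(Y) = a² * Var(B)
Var(B) = (10 - 5)^2/12 = 2.0833333
Var(Y) = 5² * 2.0833333 = 25 * 2.0833333 = 52.083333

52.083333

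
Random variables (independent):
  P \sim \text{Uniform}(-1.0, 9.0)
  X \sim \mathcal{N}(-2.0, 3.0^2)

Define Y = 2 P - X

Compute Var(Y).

For independent RVs: Var(aX + bY) = a²Var(X) + b²Var(Y)
Var(P) = 8.3333333
Var(X) = 9
Var(Y) = 2²*8.3333333 + (-1)²*9
= 4*8.3333333 + 1*9 = 42.333333

42.333333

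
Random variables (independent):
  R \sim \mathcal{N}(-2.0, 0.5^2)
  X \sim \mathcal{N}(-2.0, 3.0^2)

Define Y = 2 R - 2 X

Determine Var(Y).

For independent RVs: Var(aX + bY) = a²Var(X) + b²Var(Y)
Var(R) = 0.25
Var(X) = 9
Var(Y) = 2²*0.25 + (-2)²*9
= 4*0.25 + 4*9 = 37

37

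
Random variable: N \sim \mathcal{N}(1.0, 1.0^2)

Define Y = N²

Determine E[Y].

Using E[X²] = Var(X) + (E[X])²:
E[N] = 1
Var(N) = 1.0^2 = 1
E[N²] = 1 + 1² = 1 + 1 = 2

2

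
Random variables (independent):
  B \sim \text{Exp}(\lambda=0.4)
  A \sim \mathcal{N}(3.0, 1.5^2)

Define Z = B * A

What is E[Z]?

For independent RVs: E[XY] = E[X]*E[Y]
E[B] = 2.5
E[A] = 3
E[Z] = 2.5 * 3 = 7.5

7.5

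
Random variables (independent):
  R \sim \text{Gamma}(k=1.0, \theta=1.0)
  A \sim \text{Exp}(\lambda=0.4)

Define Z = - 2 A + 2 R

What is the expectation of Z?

E[Z] = 2*E[R] - 2*E[A]
E[R] = 1
E[A] = 2.5
E[Z] = 2*1 - 2*2.5 = -3

-3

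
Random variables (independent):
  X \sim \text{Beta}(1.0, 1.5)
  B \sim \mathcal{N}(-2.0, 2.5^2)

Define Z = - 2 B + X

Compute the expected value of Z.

E[Z] = 1*E[X] - 2*E[B]
E[X] = 0.4
E[B] = -2
E[Z] = 1*0.4 - 2*(-2) = 4.4

4.4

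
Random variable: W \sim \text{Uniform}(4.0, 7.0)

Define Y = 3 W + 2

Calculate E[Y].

For Y = 3W + 2:
E[Y] = 3 * E[W] + 2
E[W] = (4 + 7)/2 = 5.5
E[Y] = 3 * 5.5 + 2 = 18.5

18.5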